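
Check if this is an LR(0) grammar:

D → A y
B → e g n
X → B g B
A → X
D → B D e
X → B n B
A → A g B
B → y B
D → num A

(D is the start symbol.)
A grammar is LR(0) if no state in the canonical LR(0) collection has:
  - both a shift item (dot before a terminal) and a complete item (shift-reduce conflict), or
  - two or more complete items (reduce-reduce conflict; the accept item [D' → D .] counts as a complete item here).

Augment with D' → D and build the canonical LR(0) collection (I0 = CLOSURE({[D' → . D]}), then GOTO on every symbol after a dot until no new states appear). It has 22 states:
  I0: { [A → . A g B], [A → . X], [B → . e g n], [B → . y B], [D → . A y], [D → . B D e], [D → . num A], [D' → . D], [X → . B g B], [X → . B n B] }  — shift
  I1: { [A → A . g B], [D → A . y] }  — shift
  I2: { [A → . A g B], [A → . X], [B → . e g n], [B → . y B], [D → . A y], [D → . B D e], [D → . num A], [D → B . D e], [X → . B g B], [X → . B n B], [X → B . g B], [X → B . n B] }  — shift
  I3: { [D' → D .] }  — accept
  I4: { [A → X .] }  — reduce
  I5: { [B → e . g n] }  — shift
  I6: { [A → . A g B], [A → . X], [B → . e g n], [B → . y B], [D → num . A], [X → . B g B], [X → . B n B] }  — shift
  I7: { [B → . e g n], [B → . y B], [B → y . B] }  — shift
  I8: { [B → y B .] }  — reduce
  I9: { [A → A . g B], [D → num A .] }  — shift, reduce
  I10: { [X → B . g B], [X → B . n B] }  — shift
  I11: { [B → . e g n], [B → . y B], [X → B g . B] }  — shift
  I12: { [B → . e g n], [B → . y B], [X → B n . B] }  — shift
  I13: { [X → B n B .] }  — reduce
  I14: { [X → B g B .] }  — reduce
  I15: { [A → A g . B], [B → . e g n], [B → . y B] }  — shift
  I16: { [A → A g B .] }  — reduce
  I17: { [B → e g . n] }  — shift
  I18: { [B → e g n .] }  — reduce
  I19: { [D → B D . e] }  — shift
  I20: { [D → B D e .] }  — reduce
  I21: { [D → A y .] }  — reduce

Conflict in state I9:
  Shift-reduce conflict between [D → num A .] and [A → A . g B]
So the grammar is NOT LR(0).

Answer: No. Shift-reduce conflict between [D → num A .] and [A → A . g B]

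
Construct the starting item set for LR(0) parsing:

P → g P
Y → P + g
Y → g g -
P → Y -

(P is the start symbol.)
First, augment the grammar with P' → P
I₀ = CLOSURE({ [P' → . P] }):
  [P' → . P] has the dot before P: add [P → . g P], [P → . Y -]
  [P → . Y -] has the dot before Y: add [Y → . P + g], [Y → . g g -]
No further items can be added.

I₀ = { [P → . Y -], [P → . g P], [P' → . P], [Y → . P + g], [Y → . g g -] }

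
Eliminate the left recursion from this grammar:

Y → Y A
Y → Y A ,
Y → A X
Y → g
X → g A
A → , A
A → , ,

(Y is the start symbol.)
Y is directly left-recursive. The standard transformation for
  A → A α₁ | ... | A α_m | β₁ | ... | β_n
is
  A  → β₁ A' | ... | β_n A'
  A' → α₁ A' | ... | α_m A' | ε

Y → A X becomes Y → A X Y'
Y → g becomes Y → g Y'
Y → Y A becomes Y' → A Y'
Y → Y A , becomes Y' → A , Y'
Add Y' → ε

Productions for other non-terminals are unchanged:
  X → g A
  A → , A
  A → , ,

Resulting grammar:
Y → A X Y'
Y → g Y'
Y' → A Y'
Y' → A , Y'
Y' → ε
X → g A
A → , A
A → , ,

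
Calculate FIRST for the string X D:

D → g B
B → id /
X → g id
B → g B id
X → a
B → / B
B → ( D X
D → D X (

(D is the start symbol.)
FIRST sets of the non-terminals involved (from the grammar, by fixed-point iteration):
  FIRST(X) = { 'a', 'g' }

To compute FIRST(X D), process the symbols left to right:
Symbol X is a non-terminal. Add FIRST(X) \ {ε} = { 'a', 'g' }
X is not nullable (ε ∉ FIRST(X)), so stop here.
FIRST(X D) = { 'a', 'g' }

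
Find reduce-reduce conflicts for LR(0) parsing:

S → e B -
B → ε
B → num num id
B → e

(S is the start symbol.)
A reduce-reduce conflict occurs when an LR(0) state has two complete items [A → α .] and [B → β .] — both call for a reduction, and with no lookahead the parser cannot choose between them.

Augment with S' → S and build the canonical LR(0) collection (I0 = CLOSURE({[S' → . S]}), then GOTO on every symbol after a dot until no new states appear). It has 9 states:
  I0: { [S → . e B -], [S' → . S] }  — shift
  I1: { [S' → S .] }  — accept
  I2: { [B → . e], [B → . num num id], [B → .], [S → e . B -] }  — shift, reduce
  I3: { [S → e B . -] }  — shift
  I4: { [B → e .] }  — reduce
  I5: { [B → num . num id] }  — shift
  I6: { [B → num num . id] }  — shift
  I7: { [B → num num id .] }  — reduce
  I8: { [S → e B - .] }  — reduce

No state contains more than one complete item.

Answer: No reduce-reduce conflicts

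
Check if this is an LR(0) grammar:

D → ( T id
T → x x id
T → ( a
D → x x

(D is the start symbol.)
A grammar is LR(0) if no state in the canonical LR(0) collection has:
  - both a shift item (dot before a terminal) and a complete item (shift-reduce conflict), or
  - two or more complete items (reduce-reduce conflict; the accept item [D' → D .] counts as a complete item here).

Augment with D' → D and build the canonical LR(0) collection (I0 = CLOSURE({[D' → . D]}), then GOTO on every symbol after a dot until no new states appear). It has 12 states:
  I0: { [D → . ( T id], [D → . x x], [D' → . D] }  — shift
  I1: { [D → ( . T id], [T → . ( a], [T → . x x id] }  — shift
  I2: { [D' → D .] }  — accept
  I3: { [D → x . x] }  — shift
  I4: { [D → x x .] }  — reduce
  I5: { [T → ( . a] }  — shift
  I6: { [D → ( T . id] }  — shift
  I7: { [T → x . x id] }  — shift
  I8: { [T → x x . id] }  — shift
  I9: { [T → x x id .] }  — reduce
  I10: { [D → ( T id .] }  — reduce
  I11: { [T → ( a .] }  — reduce

Every state is either a pure shift/goto state or contains exactly one complete item and nothing to shift — no conflicts. The grammar is LR(0).

Answer: Yes, the grammar is LR(0)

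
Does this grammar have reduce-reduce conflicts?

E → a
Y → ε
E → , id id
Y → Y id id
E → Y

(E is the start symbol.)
No reduce-reduce conflicts

A reduce-reduce conflict occurs when an LR(0) state has two complete items [A → α .] and [B → β .] — both call for a reduction, and with no lookahead the parser cannot choose between them.

Augment with E' → E and build the canonical LR(0) collection (I0 = CLOSURE({[E' → . E]}), then GOTO on every symbol after a dot until no new states appear). It has 9 states:
  I0: { [E → . , id id], [E → . Y], [E → . a], [E' → . E], [Y → . Y id id], [Y → .] }  — shift, reduce
  I1: { [E → , . id id] }  — shift
  I2: { [E' → E .] }  — accept
  I3: { [E → Y .], [Y → Y . id id] }  — shift, reduce
  I4: { [E → a .] }  — reduce
  I5: { [Y → Y id . id] }  — shift
  I6: { [Y → Y id id .] }  — reduce
  I7: { [E → , id . id] }  — shift
  I8: { [E → , id id .] }  — reduce

No state contains more than one complete item.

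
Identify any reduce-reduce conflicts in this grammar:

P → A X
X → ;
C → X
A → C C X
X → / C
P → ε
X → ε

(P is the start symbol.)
Augment with P' → P and build the canonical LR(0) collection (I0 = CLOSURE({[P' → . P]}), then GOTO on every symbol after a dot until no new states appear). It has 11 states:
  I0: { [A → . C C X], [C → . X], [P → . A X], [P → .], [P' → . P], [X → . / C], [X → . ;], [X → .] }  — shift, 2 reduces
  I1: { [C → . X], [X → . / C], [X → . ;], [X → .], [X → / . C] }  — shift, reduce
  I2: { [X → ; .] }  — reduce
  I3: { [P → A . X], [X → . / C], [X → . ;], [X → .] }  — shift, reduce
  I4: { [A → C . C X], [C → . X], [X → . / C], [X → . ;], [X → .] }  — shift, reduce
  I5: { [P' → P .] }  — accept
  I6: { [C → X .] }  — reduce
  I7: { [A → C C . X], [X → . / C], [X → . ;], [X → .] }  — shift, reduce
  I8: { [A → C C X .] }  — reduce
  I9: { [P → A X .] }  — reduce
  I10: { [X → / C .] }  — reduce

I0 contains complete items [P → .], [X → .] — reduce-reduce conflict.

Answer: Yes — I0: [P → .] vs [X → .]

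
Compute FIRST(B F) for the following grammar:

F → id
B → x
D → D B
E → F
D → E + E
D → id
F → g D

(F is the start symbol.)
FIRST sets of the non-terminals involved (from the grammar, by fixed-point iteration):
  FIRST(B) = { 'x' }

To compute FIRST(B F), process the symbols left to right:
Symbol B is a non-terminal. Add FIRST(B) \ {ε} = { 'x' }
B is not nullable (ε ∉ FIRST(B)), so stop here.
FIRST(B F) = { 'x' }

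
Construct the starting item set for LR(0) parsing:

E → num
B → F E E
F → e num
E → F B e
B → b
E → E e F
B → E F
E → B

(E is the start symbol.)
{ [B → . E F], [B → . F E E], [B → . b], [E → . B], [E → . E e F], [E → . F B e], [E → . num], [E' → . E], [F → . e num] }

First, augment the grammar with E' → E
I₀ = CLOSURE({ [E' → . E] }):
  [E' → . E] has the dot before E: add [E → . num], [E → . F B e], [E → . E e F], [E → . B]
  [E → . F B e] has the dot before F: add [F → . e num]
  [E → . B] has the dot before B: add [B → . F E E], [B → . b], [B → . E F]
No further items can be added.

I₀ = { [B → . E F], [B → . F E E], [B → . b], [E → . B], [E → . E e F], [E → . F B e], [E → . num], [E' → . E], [F → . e num] }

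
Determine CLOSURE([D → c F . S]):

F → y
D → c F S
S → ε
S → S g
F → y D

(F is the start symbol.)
Start with: [D → c F . S]
  [D → c F . S] has the dot before S: add [S → .], [S → . S g]
No further items can be added.

CLOSURE = { [D → c F . S], [S → . S g], [S → .] }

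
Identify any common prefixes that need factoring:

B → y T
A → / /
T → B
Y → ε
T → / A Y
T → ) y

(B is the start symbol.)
No, left-factoring is not needed

Left-factoring is needed when two productions for the same non-terminal
share a common prefix on the right-hand side.

Productions for T:
  T → B
  T → / A Y
  T → ) y

No common prefixes found.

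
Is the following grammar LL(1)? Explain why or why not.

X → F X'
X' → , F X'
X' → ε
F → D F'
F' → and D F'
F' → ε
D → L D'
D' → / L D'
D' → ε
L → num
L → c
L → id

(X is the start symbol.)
A grammar is LL(1) if for each non-terminal N with multiple productions, the predict sets of those productions are pairwise disjoint, where PREDICT(N → α) = (FIRST(α) \ {ε}) ∪ (FOLLOW(N) if α ⇒* ε).

Relevant sets:
  FOLLOW(X') = { $ }
  FOLLOW(F') = { $, ',' }
  FOLLOW(D') = { $, ',', 'and' }

For X':
  PREDICT(X' → ',' F X') = { ',' }
  PREDICT(X' → ε) = { $ }
For F':
  PREDICT(F' → and D F') = { 'and' }
  PREDICT(F' → ε) = { $, ',' }
For D':
  PREDICT(D' → '/' L D') = { '/' }
  PREDICT(D' → ε) = { $, ',', 'and' }
For L:
  PREDICT(L → num) = { 'num' }
  PREDICT(L → c) = { 'c' }
  PREDICT(L → id) = { 'id' }
X, F, D have a single production, so nothing to check there.

All predict sets are disjoint. The grammar IS LL(1).

Answer: Yes, the grammar is LL(1).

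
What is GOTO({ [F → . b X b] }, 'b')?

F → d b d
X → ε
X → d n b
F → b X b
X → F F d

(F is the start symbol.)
{ [F → . b X b], [F → . d b d], [F → b . X b], [X → . F F d], [X → . d n b], [X → .] }

GOTO(I, 'b') = CLOSURE({ [A → αX.β] : [A → α.Xβ] ∈ I, X = 'b' })

Items with dot before 'b', with the dot advanced:
  [F → . b X b] → [F → b . X b]
Closure of the advanced items:
  [F → b . X b] has the dot before X: add [X → .], [X → . d n b], [X → . F F d]
  [X → . F F d] has the dot before F: add [F → . d b d], [F → . b X b]

GOTO = { [F → . b X b], [F → . d b d], [F → b . X b], [X → . F F d], [X → . d n b], [X → .] }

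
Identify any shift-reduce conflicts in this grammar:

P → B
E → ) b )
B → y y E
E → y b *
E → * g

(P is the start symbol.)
No shift-reduce conflicts

A shift-reduce conflict occurs when an LR(0) state has both:
  - a complete (reduce) item [A → α .] (dot at the end), and
  - a shift item [B → β . c γ] (dot before a terminal).

Augment with P' → P and build the canonical LR(0) collection (I0 = CLOSURE({[P' → . P]}), then GOTO on every symbol after a dot until no new states appear). It has 14 states:
  I0: { [B → . y y E], [P → . B], [P' → . P] }  — shift
  I1: { [P → B .] }  — reduce
  I2: { [P' → P .] }  — accept
  I3: { [B → y . y E] }  — shift
  I4: { [B → y y . E], [E → . ) b )], [E → . * g], [E → . y b *] }  — shift
  I5: { [E → ) . b )] }  — shift
  I6: { [E → * . g] }  — shift
  I7: { [B → y y E .] }  — reduce
  I8: { [E → y . b *] }  — shift
  I9: { [E → y b . *] }  — shift
  I10: { [E → y b * .] }  — reduce
  I11: { [E → * g .] }  — reduce
  I12: { [E → ) b . )] }  — shift
  I13: { [E → ) b ) .] }  — reduce

No state contains both a complete item and a shift item.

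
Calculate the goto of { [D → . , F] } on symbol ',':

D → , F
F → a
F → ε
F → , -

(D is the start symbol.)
{ [D → , . F], [F → . , -], [F → . a], [F → .] }

GOTO(I, ',') = CLOSURE({ [A → αX.β] : [A → α.Xβ] ∈ I, X = ',' })

Items with dot before ',', with the dot advanced:
  [D → . , F] → [D → , . F]
Closure of the advanced items:
  [D → , . F] has the dot before F: add [F → . a], [F → .], [F → . , -]

GOTO = { [D → , . F], [F → . , -], [F → . a], [F → .] }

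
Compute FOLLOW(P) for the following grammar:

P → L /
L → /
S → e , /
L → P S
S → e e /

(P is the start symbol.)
{ $, 'e' }

To compute FOLLOW(P), find every occurrence of P on a right-hand side N → α P β: add FIRST(β) \ {ε}, and if β is empty or nullable also add FOLLOW(N). Iterate to a fixed point.

P is the start symbol, so $ ∈ FOLLOW(P).
In L → P S: P is followed by S, add FIRST(S) \ {ε} = { 'e' }

Taking the union: FOLLOW(P) = { $, 'e' }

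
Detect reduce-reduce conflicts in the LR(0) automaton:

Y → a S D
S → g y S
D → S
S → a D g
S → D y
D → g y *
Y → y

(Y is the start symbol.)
Yes — I10: [D → S .] vs [S → g y S .]

Augment with Y' → Y and build the canonical LR(0) collection (I0 = CLOSURE({[Y' → . Y]}), then GOTO on every symbol after a dot until no new states appear). It has 16 states:
  I0: { [Y → . a S D], [Y → . y], [Y' → . Y] }  — shift
  I1: { [Y' → Y .] }  — accept
  I2: { [D → . S], [D → . g y *], [S → . D y], [S → . a D g], [S → . g y S], [Y → a . S D] }  — shift
  I3: { [Y → y .] }  — reduce
  I4: { [S → D . y] }  — shift
  I5: { [D → . S], [D → . g y *], [D → S .], [S → . D y], [S → . a D g], [S → . g y S], [Y → a S . D] }  — shift, reduce
  I6: { [D → . S], [D → . g y *], [S → . D y], [S → . a D g], [S → . g y S], [S → a . D g] }  — shift
  I7: { [D → g . y *], [S → g . y S] }  — shift
  I8: { [D → . S], [D → . g y *], [D → g y . *], [S → . D y], [S → . a D g], [S → . g y S], [S → g y . S] }  — shift
  I9: { [D → g y * .] }  — reduce
  I10: { [D → S .], [S → g y S .] }  — 2 reduces
  I11: { [S → D . y], [S → a D . g] }  — shift
  I12: { [D → S .] }  — reduce
  I13: { [S → a D g .] }  — reduce
  I14: { [S → D y .] }  — reduce
  I15: { [S → D . y], [Y → a S D .] }  — shift, reduce

I10 contains complete items [D → S .], [S → g y S .] — reduce-reduce conflict.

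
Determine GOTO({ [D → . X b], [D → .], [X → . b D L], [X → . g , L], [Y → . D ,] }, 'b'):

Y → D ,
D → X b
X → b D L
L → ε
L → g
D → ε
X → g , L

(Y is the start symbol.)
{ [D → . X b], [D → .], [X → . b D L], [X → . g , L], [X → b . D L] }

GOTO(I, 'b') = CLOSURE({ [A → αX.β] : [A → α.Xβ] ∈ I, X = 'b' })

Items with dot before 'b', with the dot advanced:
  [X → . b D L] → [X → b . D L]
Closure of the advanced items:
  [X → b . D L] has the dot before D: add [D → . X b], [D → .]
  [D → . X b] has the dot before X: add [X → . b D L], [X → . g , L]

GOTO = { [D → . X b], [D → .], [X → . b D L], [X → . g , L], [X → b . D L] }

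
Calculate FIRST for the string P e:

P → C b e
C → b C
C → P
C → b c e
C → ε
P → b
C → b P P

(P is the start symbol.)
FIRST sets of the non-terminals involved (from the grammar, by fixed-point iteration):
  FIRST(P) = { 'b' }

To compute FIRST(P e), process the symbols left to right:
Symbol P is a non-terminal. Add FIRST(P) \ {ε} = { 'b' }
P is not nullable (ε ∉ FIRST(P)), so stop here.
FIRST(P e) = { 'b' }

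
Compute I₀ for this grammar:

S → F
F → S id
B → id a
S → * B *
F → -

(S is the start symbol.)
First, augment the grammar with S' → S
I₀ = CLOSURE({ [S' → . S] }):
  [S' → . S] has the dot before S: add [S → . F], [S → . * B *]
  [S → . F] has the dot before F: add [F → . S id], [F → . -]
No further items can be added.

I₀ = { [F → . -], [F → . S id], [S → . * B *], [S → . F], [S' → . S] }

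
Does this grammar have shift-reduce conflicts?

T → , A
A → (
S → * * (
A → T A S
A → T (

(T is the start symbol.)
No shift-reduce conflicts

Augment with T' → T and build the canonical LR(0) collection (I0 = CLOSURE({[T' → . T]}), then GOTO on every symbol after a dot until no new states appear). It has 12 states:
  I0: { [T → . , A], [T' → . T] }  — shift
  I1: { [A → . (], [A → . T (], [A → . T A S], [T → , . A], [T → . , A] }  — shift
  I2: { [T' → T .] }  — accept
  I3: { [A → ( .] }  — reduce
  I4: { [T → , A .] }  — reduce
  I5: { [A → . (], [A → . T (], [A → . T A S], [A → T . (], [A → T . A S], [T → . , A] }  — shift
  I6: { [A → ( .], [A → T ( .] }  — 2 reduces
  I7: { [A → T A . S], [S → . * * (] }  — shift
  I8: { [S → * . * (] }  — shift
  I9: { [A → T A S .] }  — reduce
  I10: { [S → * * . (] }  — shift
  I11: { [S → * * ( .] }  — reduce

No state contains both a complete item and a shift item.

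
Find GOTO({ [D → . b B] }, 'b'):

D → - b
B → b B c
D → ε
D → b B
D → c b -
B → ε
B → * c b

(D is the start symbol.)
{ [B → . * c b], [B → . b B c], [B → .], [D → b . B] }

GOTO(I, 'b') = CLOSURE({ [A → αX.β] : [A → α.Xβ] ∈ I, X = 'b' })

Items with dot before 'b', with the dot advanced:
  [D → . b B] → [D → b . B]
Closure of the advanced items:
  [D → b . B] has the dot before B: add [B → . b B c], [B → .], [B → . * c b]

GOTO = { [B → . * c b], [B → . b B c], [B → .], [D → b . B] }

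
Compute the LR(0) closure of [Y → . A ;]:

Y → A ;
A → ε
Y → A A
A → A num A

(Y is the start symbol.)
To compute CLOSURE, for each item [A → α.Bβ] where B is a non-terminal, add [B → .γ] for all productions B → γ; repeat for the newly added items until nothing changes.

Start with: [Y → . A ;]
  [Y → . A ;] has the dot before A: add [A → .], [A → . A num A]
No further items can be added.

CLOSURE = { [A → . A num A], [A → .], [Y → . A ;] }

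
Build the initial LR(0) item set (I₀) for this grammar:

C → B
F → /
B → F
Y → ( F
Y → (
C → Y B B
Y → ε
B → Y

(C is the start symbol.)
First, augment the grammar with C' → C
I₀ = CLOSURE({ [C' → . C] }):
  [C' → . C] has the dot before C: add [C → . B], [C → . Y B B]
  [C → . B] has the dot before B: add [B → . F], [B → . Y]
  [C → . Y B B] has the dot before Y: add [Y → . ( F], [Y → . (], [Y → .]
  [B → . F] has the dot before F: add [F → . /]
No further items can be added.

I₀ = { [B → . F], [B → . Y], [C → . B], [C → . Y B B], [C' → . C], [F → . /], [Y → . ( F], [Y → . (], [Y → .] }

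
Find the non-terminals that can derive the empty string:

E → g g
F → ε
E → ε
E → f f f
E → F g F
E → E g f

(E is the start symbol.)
ε-productions: F → ε, E → ε
So F, E are immediately nullable.
Every non-terminal is now nullable.
Nullable = { 'E', 'F' }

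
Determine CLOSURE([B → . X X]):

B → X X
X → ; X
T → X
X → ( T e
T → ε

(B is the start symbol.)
To compute CLOSURE, for each item [A → α.Bβ] where B is a non-terminal, add [B → .γ] for all productions B → γ; repeat for the newly added items until nothing changes.

Start with: [B → . X X]
  [B → . X X] has the dot before X: add [X → . ; X], [X → . ( T e]
No further items can be added.

CLOSURE = { [B → . X X], [X → . ( T e], [X → . ; X] }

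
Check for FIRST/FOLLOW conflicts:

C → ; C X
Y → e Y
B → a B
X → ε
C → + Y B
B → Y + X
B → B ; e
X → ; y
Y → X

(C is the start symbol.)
Yes. Y → e Y with FOLLOW(Y) on { 'e' }; X → ';' y with FOLLOW(X) on { ';' }

A FIRST/FOLLOW conflict occurs when a non-terminal N has a nullable alternative N → β (β ⇒* ε) and another alternative N → α with FIRST(α) ∩ FOLLOW(N) ≠ ∅: on such a lookahead the parser cannot decide between expanding α and letting N vanish via β.

Nullable non-terminals: X, Y.
FIRST sets used below: FIRST(X) = { ';', ε }

X: nullable alternative(s) X → ε; FOLLOW(X) = { $, '+', ';', 'a', 'e' }
  X → ε: FIRST \ {ε} = { } — this is the only nullable alternative, skip
  X → ; y: FIRST \ {ε} = { ';' } — overlaps FOLLOW(X) on { ';' }: CONFLICT

Y: nullable alternative(s) Y → X; FOLLOW(Y) = { '+', ';', 'a', 'e' }
  Y → e Y: FIRST \ {ε} = { 'e' } — overlaps FOLLOW(Y) on { 'e' }: CONFLICT
  Y → X: FIRST \ {ε} = { ';' } — this is the only nullable alternative, skip

B, C have no nullable alternative, so no FIRST/FOLLOW check is needed there.

So the grammar has 2 FIRST/FOLLOW conflicts (marked CONFLICT above).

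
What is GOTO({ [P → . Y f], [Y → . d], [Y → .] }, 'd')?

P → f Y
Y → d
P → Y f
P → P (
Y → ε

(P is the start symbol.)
GOTO(I, 'd') = CLOSURE({ [A → αX.β] : [A → α.Xβ] ∈ I, X = 'd' })

Items with dot before 'd', with the dot advanced:
  [Y → . d] → [Y → d .]
Closure adds nothing (no advanced item has the dot before a non-terminal).

GOTO = { [Y → d .] }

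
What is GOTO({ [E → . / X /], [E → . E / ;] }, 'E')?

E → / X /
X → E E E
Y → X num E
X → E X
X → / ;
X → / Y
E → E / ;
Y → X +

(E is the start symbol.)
GOTO(I, 'E') = CLOSURE({ [A → αX.β] : [A → α.Xβ] ∈ I, X = 'E' })

Items with dot before 'E', with the dot advanced:
  [E → . E / ;] → [E → E . / ;]
Closure adds nothing (no advanced item has the dot before a non-terminal).

GOTO = { [E → E . / ;] }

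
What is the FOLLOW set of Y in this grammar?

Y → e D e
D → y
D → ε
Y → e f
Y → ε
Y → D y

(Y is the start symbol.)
{ $ }

Y is the start symbol, so $ ∈ FOLLOW(Y).
Y does not occur on any right-hand side.

Taking the union: FOLLOW(Y) = { $ }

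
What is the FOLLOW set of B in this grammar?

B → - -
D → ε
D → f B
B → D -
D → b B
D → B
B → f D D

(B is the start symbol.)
B is the start symbol, so $ ∈ FOLLOW(B).
In D → f B: B is at the end, add FOLLOW(D)
In D → b B: B is at the end, add FOLLOW(D)
In D → B: B is at the end, add FOLLOW(D)

The FOLLOW sets referred to above (computed the same way, to a fixed point):
  FOLLOW(D) = { $, '-', 'b', 'f' }

Taking the union: FOLLOW(B) = { $, '-', 'b', 'f' }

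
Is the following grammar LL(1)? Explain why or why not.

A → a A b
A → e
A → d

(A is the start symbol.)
A grammar is LL(1) if for each non-terminal N with multiple productions, the predict sets of those productions are pairwise disjoint, where PREDICT(N → α) = (FIRST(α) \ {ε}) ∪ (FOLLOW(N) if α ⇒* ε).

For A:
  PREDICT(A → a A b) = { 'a' }
  PREDICT(A → e) = { 'e' }
  PREDICT(A → d) = { 'd' }

All predict sets are disjoint. The grammar IS LL(1).

Answer: Yes, the grammar is LL(1).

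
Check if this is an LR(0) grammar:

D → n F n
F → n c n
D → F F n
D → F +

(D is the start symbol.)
Yes, the grammar is LR(0)

Augment with D' → D and build the canonical LR(0) collection (I0 = CLOSURE({[D' → . D]}), then GOTO on every symbol after a dot until no new states appear). It has 12 states:
  I0: { [D → . F +], [D → . F F n], [D → . n F n], [D' → . D], [F → . n c n] }  — shift
  I1: { [D' → D .] }  — accept
  I2: { [D → F . +], [D → F . F n], [F → . n c n] }  — shift
  I3: { [D → n . F n], [F → . n c n], [F → n . c n] }  — shift
  I4: { [D → n F . n] }  — shift
  I5: { [F → n c . n] }  — shift
  I6: { [F → n . c n] }  — shift
  I7: { [F → n c n .] }  — reduce
  I8: { [D → n F n .] }  — reduce
  I9: { [D → F + .] }  — reduce
  I10: { [D → F F . n] }  — shift
  I11: { [D → F F n .] }  — reduce

Every state is either a pure shift/goto state or contains exactly one complete item and nothing to shift — no conflicts. The grammar is LR(0).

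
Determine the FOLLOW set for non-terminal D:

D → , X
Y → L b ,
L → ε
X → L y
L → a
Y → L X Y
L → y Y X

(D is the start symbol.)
{ $ }

To compute FOLLOW(D), find every occurrence of D on a right-hand side N → α D β: add FIRST(β) \ {ε}, and if β is empty or nullable also add FOLLOW(N). Iterate to a fixed point.

D is the start symbol, so $ ∈ FOLLOW(D).
D does not occur on any right-hand side.

Taking the union: FOLLOW(D) = { $ }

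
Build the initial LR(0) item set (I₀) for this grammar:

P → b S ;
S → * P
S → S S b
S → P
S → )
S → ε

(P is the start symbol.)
{ [P → . b S ;], [P' → . P] }

First, augment the grammar with P' → P
I₀ = CLOSURE({ [P' → . P] }):
  [P' → . P] has the dot before P: add [P → . b S ;]
No further items can be added.

I₀ = { [P → . b S ;], [P' → . P] }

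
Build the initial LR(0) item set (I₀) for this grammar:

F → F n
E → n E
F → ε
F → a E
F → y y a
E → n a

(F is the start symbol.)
{ [F → . F n], [F → . a E], [F → . y y a], [F → .], [F' → . F] }

First, augment the grammar with F' → F
I₀ = CLOSURE({ [F' → . F] }):
  [F' → . F] has the dot before F: add [F → . F n], [F → .], [F → . a E], [F → . y y a]
No further items can be added.

I₀ = { [F → . F n], [F → . a E], [F → . y y a], [F → .], [F' → . F] }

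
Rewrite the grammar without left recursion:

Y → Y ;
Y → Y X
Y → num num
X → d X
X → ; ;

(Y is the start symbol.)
Y is directly left-recursive. The standard transformation for
  A → A α₁ | ... | A α_m | β₁ | ... | β_n
is
  A  → β₁ A' | ... | β_n A'
  A' → α₁ A' | ... | α_m A' | ε

Y → num num becomes Y → num num Y'
Y → Y ; becomes Y' → ; Y'
Y → Y X becomes Y' → X Y'
Add Y' → ε

Productions for other non-terminals are unchanged:
  X → d X
  X → ; ;

Resulting grammar:
Y → num num Y'
Y' → ; Y'
Y' → X Y'
Y' → ε
X → d X
X → ; ;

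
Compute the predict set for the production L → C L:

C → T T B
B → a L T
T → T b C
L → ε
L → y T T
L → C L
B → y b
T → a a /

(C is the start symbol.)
{ 'a' }

PREDICT(L → C L) = (FIRST(RHS) \ {ε}) ∪ (FOLLOW(L) if ε ∈ FIRST(RHS), i.e. RHS ⇒* ε)
FIRST(C) = { 'a' }
FIRST(C L) = { 'a' }
ε ∉ FIRST(C L), so FOLLOW(L) is not added.
PREDICT(L → C L) = { 'a' }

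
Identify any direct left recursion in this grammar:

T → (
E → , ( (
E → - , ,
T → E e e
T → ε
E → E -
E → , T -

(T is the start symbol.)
Direct left recursion occurs when N → N α for some non-terminal N (the right-hand side begins with the left-hand side itself).

T → (: starts with '('
E → , ( (: starts with ','
E → - , ,: starts with '-'
T → E e e: starts with E
T → ε: starts with ε
E → E -: LEFT RECURSIVE (starts with E)
E → , T -: starts with ','

The grammar has direct left recursion on: E.

Answer: Yes, E is left-recursive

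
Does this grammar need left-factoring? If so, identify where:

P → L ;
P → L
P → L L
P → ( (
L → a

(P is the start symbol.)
Yes, P has productions with common prefix 'L'

Left-factoring is needed when two productions for the same non-terminal
share a common prefix on the right-hand side.

Productions for P:
  P → L ;
  P → L
  P → L L
  P → ( (

Found common prefix 'L' in productions for P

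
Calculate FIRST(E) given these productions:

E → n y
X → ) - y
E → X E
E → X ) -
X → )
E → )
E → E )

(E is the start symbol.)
{ ')', 'n' }

To compute FIRST(E), examine every production with E on the left-hand side, reading each right-hand side left to right until a non-nullable symbol is reached.

FIRST sets of the other non-terminals involved (by the same procedure, iterated to a fixed point):
  FIRST(X) = { ')' }

From E → n y:
  - n is a terminal: add 'n' and stop
From E → X E:
  - X is a non-terminal: add FIRST(X) \ {ε} = { ')' }
    X is not nullable, so stop
From E → X ) -:
  - X is a non-terminal: add FIRST(X) \ {ε} = { ')' }
    X is not nullable, so stop
From E → ):
  - ')' is a terminal: add ')' and stop
From E → E ):
  - E is the symbol being defined: contributes nothing new
    E is not nullable, so stop

Collecting: FIRST(E) = { ')', 'n' }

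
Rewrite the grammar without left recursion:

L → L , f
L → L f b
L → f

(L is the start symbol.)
L is directly left-recursive. The standard transformation for
  A → A α₁ | ... | A α_m | β₁ | ... | β_n
is
  A  → β₁ A' | ... | β_n A'
  A' → α₁ A' | ... | α_m A' | ε

L → f becomes L → f L'
L → L , f becomes L' → , f L'
L → L f b becomes L' → f b L'
Add L' → ε

Resulting grammar:
L → f L'
L' → , f L'
L' → f b L'
L' → ε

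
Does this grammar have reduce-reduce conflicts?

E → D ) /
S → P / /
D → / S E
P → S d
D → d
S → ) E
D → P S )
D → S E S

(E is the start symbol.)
A reduce-reduce conflict occurs when an LR(0) state has two complete items [A → α .] and [B → β .] — both call for a reduction, and with no lookahead the parser cannot choose between them.

Augment with E' → E and build the canonical LR(0) collection (I0 = CLOSURE({[E' → . E]}), then GOTO on every symbol after a dot until no new states appear). It has 22 states:
  I0: { [D → . / S E], [D → . P S )], [D → . S E S], [D → . d], [E → . D ) /], [E' → . E], [P → . S d], [S → . ) E], [S → . P / /] }  — shift
  I1: { [D → . / S E], [D → . P S )], [D → . S E S], [D → . d], [E → . D ) /], [P → . S d], [S → ) . E], [S → . ) E], [S → . P / /] }  — shift
  I2: { [D → / . S E], [P → . S d], [S → . ) E], [S → . P / /] }  — shift
  I3: { [E → D . ) /] }  — shift
  I4: { [E' → E .] }  — accept
  I5: { [D → P . S )], [P → . S d], [S → . ) E], [S → . P / /], [S → P . / /] }  — shift
  I6: { [D → . / S E], [D → . P S )], [D → . S E S], [D → . d], [D → S . E S], [E → . D ) /], [P → . S d], [P → S . d], [S → . ) E], [S → . P / /] }  — shift
  I7: { [D → d .] }  — reduce
  I8: { [D → S E . S], [P → . S d], [S → . ) E], [S → . P / /] }  — shift
  I9: { [D → d .], [P → S d .] }  — 2 reduces
  I10: { [S → P . / /] }  — shift
  I11: { [D → S E S .], [P → S . d] }  — shift, reduce
  I12: { [P → S d .] }  — reduce
  I13: { [S → P / . /] }  — shift
  I14: { [S → P / / .] }  — reduce
  I15: { [D → P S . )], [P → S . d] }  — shift
  I16: { [D → P S ) .] }  — reduce
  I17: { [E → D ) . /] }  — shift
  I18: { [E → D ) / .] }  — reduce
  I19: { [D → . / S E], [D → . P S )], [D → . S E S], [D → . d], [D → / S . E], [E → . D ) /], [P → . S d], [P → S . d], [S → . ) E], [S → . P / /] }  — shift
  I20: { [D → / S E .] }  — reduce
  I21: { [S → ) E .] }  — reduce

I9 contains complete items [D → d .], [P → S d .] — reduce-reduce conflict.

Answer: Yes — I9: [D → d .] vs [P → S d .]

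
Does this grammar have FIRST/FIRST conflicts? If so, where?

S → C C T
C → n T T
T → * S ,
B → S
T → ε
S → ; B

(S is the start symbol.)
No FIRST/FIRST conflicts.

FIRST sets of the non-terminals at (or reachable through a nullable prefix from) the front of some alternative:
  FIRST(C) = { 'n' }

Productions for S:
  S → C C T: FIRST = { 'n' }
  S → ; B: FIRST = { ';' }
Productions for T:
  T → * S ,: FIRST = { '*' }
  T → ε: FIRST = { ε }
C, B have only one production, so no FIRST/FIRST conflict is possible there.

All alternatives of each non-terminal have pairwise disjoint FIRST sets.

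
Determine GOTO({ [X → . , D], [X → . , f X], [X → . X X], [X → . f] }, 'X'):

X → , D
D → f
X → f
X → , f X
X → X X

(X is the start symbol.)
GOTO(I, 'X') = CLOSURE({ [A → αX.β] : [A → α.Xβ] ∈ I, X = 'X' })

Items with dot before 'X', with the dot advanced:
  [X → . X X] → [X → X . X]
Closure of the advanced items:
  [X → X . X] has the dot before X: add [X → . , D], [X → . f], [X → . , f X], [X → . X X]

GOTO = { [X → . , D], [X → . , f X], [X → . X X], [X → . f], [X → X . X] }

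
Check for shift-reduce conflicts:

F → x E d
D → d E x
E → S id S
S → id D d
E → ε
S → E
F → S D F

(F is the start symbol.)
Augment with F' → F and build the canonical LR(0) collection (I0 = CLOSURE({[F' → . F]}), then GOTO on every symbol after a dot until no new states appear). It has 18 states:
  I0: { [E → . S id S], [E → .], [F → . S D F], [F → . x E d], [F' → . F], [S → . E], [S → . id D d] }  — shift, reduce
  I1: { [S → E .] }  — reduce
  I2: { [F' → F .] }  — accept
  I3: { [D → . d E x], [E → S . id S], [F → S . D F] }  — shift
  I4: { [D → . d E x], [S → id . D d] }  — shift
  I5: { [E → . S id S], [E → .], [F → x . E d], [S → . E], [S → . id D d] }  — shift, reduce
  I6: { [F → x E . d], [S → E .] }  — shift, reduce
  I7: { [E → S . id S] }  — shift
  I8: { [E → . S id S], [E → .], [E → S id . S], [S → . E], [S → . id D d] }  — shift, reduce
  I9: { [E → S . id S], [E → S id S .] }  — shift, reduce
  I10: { [F → x E d .] }  — reduce
  I11: { [S → id D . d] }  — shift
  I12: { [D → d . E x], [E → . S id S], [E → .], [S → . E], [S → . id D d] }  — shift, reduce
  I13: { [D → d E . x], [S → E .] }  — shift, reduce
  I14: { [D → d E x .] }  — reduce
  I15: { [S → id D d .] }  — reduce
  I16: { [E → . S id S], [E → .], [F → . S D F], [F → . x E d], [F → S D . F], [S → . E], [S → . id D d] }  — shift, reduce
  I17: { [F → S D F .] }  — reduce

I0 contains reduce item [E → .] and shift items [F → . x E d], [S → . id D d] — shift-reduce conflict.
I5 contains reduce item [E → .] and shift item [S → . id D d] — shift-reduce conflict.
I6 contains reduce item [S → E .] and shift item [F → x E . d] — shift-reduce conflict.
I8 contains reduce item [E → .] and shift item [S → . id D d] — shift-reduce conflict.
I9 contains reduce item [E → S id S .] and shift item [E → S . id S] — shift-reduce conflict.
I12 contains reduce item [E → .] and shift item [S → . id D d] — shift-reduce conflict.
I13 contains reduce item [S → E .] and shift item [D → d E . x] — shift-reduce conflict.
I16 contains reduce item [E → .] and shift items [F → . x E d], [S → . id D d] — shift-reduce conflict.

Answer: Yes — I0: [E → .] vs [F → . x E d]; I5: [E → .] vs [S → . id D d]; I6: [S → E .] vs [F → x E . d]; I8: [E → .] vs [S → . id D d]; I9: [E → S id S .] vs [E → S . id S]; I12: [E → .] vs [S → . id D d]; I13: [S → E .] vs [D → d E . x]; I16: [E → .] vs [F → . x E d]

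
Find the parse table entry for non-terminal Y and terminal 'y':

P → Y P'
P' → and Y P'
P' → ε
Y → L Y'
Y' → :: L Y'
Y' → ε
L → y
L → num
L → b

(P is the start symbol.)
To find M[Y, 'y'], we find productions for Y where 'y' is in the predict set (PREDICT(N → α) = (FIRST(α) \ {ε}) ∪ (FOLLOW(N) if α ⇒* ε)).

Relevant sets:
  FIRST(L) = { 'b', 'num', 'y' }

Y → L Y': PREDICT = { 'b', 'num', 'y' }
  'y' is in predict set, so this production goes in M[Y, 'y']

M[Y, 'y'] = Y → L Y'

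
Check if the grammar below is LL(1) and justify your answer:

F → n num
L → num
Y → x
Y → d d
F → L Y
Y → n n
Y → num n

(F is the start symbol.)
Yes, the grammar is LL(1).

A grammar is LL(1) if for each non-terminal N with multiple productions, the predict sets of those productions are pairwise disjoint, where PREDICT(N → α) = (FIRST(α) \ {ε}) ∪ (FOLLOW(N) if α ⇒* ε).

Relevant sets:
  FIRST(L) = { 'num' }

For F:
  PREDICT(F → n num) = { 'n' }
  PREDICT(F → L Y) = { 'num' }
For Y:
  PREDICT(Y → x) = { 'x' }
  PREDICT(Y → d d) = { 'd' }
  PREDICT(Y → n n) = { 'n' }
  PREDICT(Y → num n) = { 'num' }
L has a single production, so nothing to check there.

All predict sets are disjoint. The grammar IS LL(1).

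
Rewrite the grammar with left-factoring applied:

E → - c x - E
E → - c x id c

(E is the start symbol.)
E → - c x E'
E' → - E
E' → id c

Left-factoring transforms A → αβ₁ | αβ₂ into A → αA' and A' → β₁ | β₂
(α is the longest common prefix among the alternatives). Repeat until
no nonterminal has two alternatives with a common prefix.

Round 1: E has alternatives sharing prefix '- c x'. Introduce E': E → - c x E'
  Add: E' → - E
  Add: E' → id c

No remaining common prefixes — done.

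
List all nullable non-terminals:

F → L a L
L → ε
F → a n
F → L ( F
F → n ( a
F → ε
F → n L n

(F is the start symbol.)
A non-terminal is nullable if it can derive ε (the empty string): either it has an ε-production, or it has a production whose right-hand side consists entirely of nullable non-terminals.

ε-productions: L → ε, F → ε
So L, F are immediately nullable.
Every non-terminal is now nullable.
Nullable = { 'F', 'L' }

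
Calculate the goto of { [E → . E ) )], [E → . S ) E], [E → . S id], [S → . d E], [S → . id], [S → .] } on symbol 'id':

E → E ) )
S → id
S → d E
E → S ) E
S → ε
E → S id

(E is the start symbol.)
{ [S → id .] }

GOTO(I, 'id') = CLOSURE({ [A → αX.β] : [A → α.Xβ] ∈ I, X = 'id' })

Items with dot before 'id', with the dot advanced:
  [S → . id] → [S → id .]
Closure adds nothing (no advanced item has the dot before a non-terminal).

GOTO = { [S → id .] }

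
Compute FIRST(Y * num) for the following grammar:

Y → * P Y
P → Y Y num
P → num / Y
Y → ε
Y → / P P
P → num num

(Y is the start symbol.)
FIRST sets of the non-terminals involved (from the grammar, by fixed-point iteration):
  FIRST(Y) = { '*', '/', ε }

To compute FIRST(Y * num), process the symbols left to right:
Symbol Y is a non-terminal. Add FIRST(Y) \ {ε} = { '*', '/' }
Y is nullable (ε ∈ FIRST(Y)), continue to the next symbol.
Symbol * is a terminal. Add '*' and stop.
FIRST(Y * num) = { '*', '/' }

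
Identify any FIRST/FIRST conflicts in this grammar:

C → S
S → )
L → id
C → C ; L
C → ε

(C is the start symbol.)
Yes. C → S / C → C ';' L on { ')' }

A FIRST/FIRST conflict occurs when two productions N → α and N → β for the same non-terminal have FIRST(α) ∩ FIRST(β) ≠ ∅ (with ε ∈ FIRST of a nullable right-hand side, so two nullable alternatives also conflict).

FIRST sets of the non-terminals at (or reachable through a nullable prefix from) the front of some alternative:
  FIRST(S) = { ')' }
  FIRST(C) = { ')', ';', ε }

Productions for C:
  C → S: FIRST = { ')' }
  C → C ; L: FIRST = { ')', ';' }
  C → ε: FIRST = { ε }
S, L have only one production, so no FIRST/FIRST conflict is possible there.

Conflict for C: C → S and C → C ; L
  Overlap: { ')' }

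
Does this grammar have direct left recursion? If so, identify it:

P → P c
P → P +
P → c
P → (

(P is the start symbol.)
Direct left recursion occurs when N → N α for some non-terminal N (the right-hand side begins with the left-hand side itself).

P → P c: LEFT RECURSIVE (starts with P)
P → P +: LEFT RECURSIVE (starts with P)
P → c: starts with c
P → (: starts with '('

The grammar has direct left recursion on: P.

Answer: Yes, P is left-recursive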